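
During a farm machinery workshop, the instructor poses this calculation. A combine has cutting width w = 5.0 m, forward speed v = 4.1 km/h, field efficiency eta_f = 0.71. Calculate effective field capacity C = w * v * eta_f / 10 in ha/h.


C = w * v * eta_f / 10
  = 5.0 * 4.1 * 0.71 / 10
  = 14.56 / 10
  = 1.46 ha/h


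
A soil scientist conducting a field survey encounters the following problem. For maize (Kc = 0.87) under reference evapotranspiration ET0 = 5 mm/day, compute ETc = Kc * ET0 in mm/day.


ETc = Kc * ET0
    = 0.87 * 5
    = 4.35 mm/day


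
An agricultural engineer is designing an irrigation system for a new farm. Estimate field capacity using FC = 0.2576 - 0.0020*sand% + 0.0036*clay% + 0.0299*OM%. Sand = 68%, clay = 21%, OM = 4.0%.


FC = 0.2576 - 0.0020*68 + 0.0036*21 + 0.0299*4.0
   = 0.2576 - 0.1360 + 0.0756 + 0.1196
   = 0.3168


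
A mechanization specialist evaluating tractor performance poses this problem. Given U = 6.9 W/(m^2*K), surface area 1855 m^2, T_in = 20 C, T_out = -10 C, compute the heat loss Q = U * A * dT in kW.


dT = 20 - (-10) = 30 K
Q = U * A * dT
  = 6.9 * 1855 * 30
  = 383985 W = 383.99 kW


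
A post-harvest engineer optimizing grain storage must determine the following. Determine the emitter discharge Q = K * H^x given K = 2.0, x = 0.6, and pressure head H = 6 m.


Q = K * H^x
  = 2.0 * 6^0.6
  = 2.0 * 2.9302
  = 5.86 L/h


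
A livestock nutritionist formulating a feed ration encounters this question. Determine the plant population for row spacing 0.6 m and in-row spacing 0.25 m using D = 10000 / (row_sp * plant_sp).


D = 10000 / (row_sp * plant_sp)
  = 10000 / (0.6 * 0.25)
  = 10000 / 0.1500
  = 66666.67 plants/ha


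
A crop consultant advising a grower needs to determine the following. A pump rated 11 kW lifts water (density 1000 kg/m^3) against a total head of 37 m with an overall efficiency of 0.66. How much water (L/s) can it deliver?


Q = (P * 1000 * eta) / (rho * g * H)
  = (11 * 1000 * 0.66) / (1000 * 9.81 * 37)
  = 7260 / 362970
  = 0.02000 m^3/s = 20.00 L/s


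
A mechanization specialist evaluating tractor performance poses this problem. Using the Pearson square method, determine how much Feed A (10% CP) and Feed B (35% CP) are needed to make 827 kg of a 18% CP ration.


parts_A = CP_b - target = 35 - 18 = 17
parts_B = target - CP_a = 18 - 10 = 8
total_parts = 17 + 8 = 25
Feed A = 827 * 17 / 25 = 562.36 kg
Feed B = 827 * 8 / 25 = 264.64 kg

562.36 kg


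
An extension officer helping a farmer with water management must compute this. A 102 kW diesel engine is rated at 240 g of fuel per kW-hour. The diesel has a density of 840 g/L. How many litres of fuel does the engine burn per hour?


FC = P * BSFC / rho_fuel
   = 102 * 240 / 840
   = 24480 / 840
   = 29.14 L/h


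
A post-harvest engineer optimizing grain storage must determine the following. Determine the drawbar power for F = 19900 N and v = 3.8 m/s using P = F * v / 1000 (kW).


P = F * v / 1000
  = 19900 * 3.8 / 1000
  = 75620 / 1000
  = 75.62 kW


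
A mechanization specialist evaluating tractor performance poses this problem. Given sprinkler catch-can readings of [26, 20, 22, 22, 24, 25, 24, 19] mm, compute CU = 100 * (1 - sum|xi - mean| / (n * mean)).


xbar = 182 / 8 = 22.750
sum|xi - xbar| = 16
CU = 100 * (1 - 16 / (8 * 22.750))
   = 100 * (1 - 0.0879)
   = 91.21%


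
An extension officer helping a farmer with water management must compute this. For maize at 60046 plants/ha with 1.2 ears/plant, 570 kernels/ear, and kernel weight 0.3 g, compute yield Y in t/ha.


Y = density * ears * kernels * kw
  = 60046 * 1.2 * 570 * 0.3 g/ha
  = 12321439.20 g/ha
  = 12321.44 kg/ha = 12.32 t/ha


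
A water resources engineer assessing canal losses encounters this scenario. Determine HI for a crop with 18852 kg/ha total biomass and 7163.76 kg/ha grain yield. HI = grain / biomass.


HI = grain_yield / biomass
   = 7163.76 / 18852
   = 0.38


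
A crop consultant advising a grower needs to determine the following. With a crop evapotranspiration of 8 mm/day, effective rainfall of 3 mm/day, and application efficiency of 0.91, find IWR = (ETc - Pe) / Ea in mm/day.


IWR = (ETc - Pe) / Ea
    = (8 - 3) / 0.91
    = 5 / 0.91
    = 5.49 mm/day


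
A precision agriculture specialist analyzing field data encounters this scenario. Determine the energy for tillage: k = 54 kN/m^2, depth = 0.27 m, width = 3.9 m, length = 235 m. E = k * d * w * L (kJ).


E = k * d * w * L
  = 54 * 0.27 * 3.9 * 235
  = 13362.57 kJ


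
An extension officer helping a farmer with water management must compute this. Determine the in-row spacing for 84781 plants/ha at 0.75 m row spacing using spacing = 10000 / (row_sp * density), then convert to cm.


spacing = 10000 / (row_sp * density)
        = 10000 / (0.75 * 84781)
        = 10000 / 63585.75
        = 0.15727 m = 15.73 cm


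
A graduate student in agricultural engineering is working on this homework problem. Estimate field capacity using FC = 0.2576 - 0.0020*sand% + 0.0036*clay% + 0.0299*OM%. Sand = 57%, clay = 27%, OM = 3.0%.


FC = 0.2576 - 0.0020*57 + 0.0036*27 + 0.0299*3.0
   = 0.2576 - 0.1140 + 0.0972 + 0.0897
   = 0.3305


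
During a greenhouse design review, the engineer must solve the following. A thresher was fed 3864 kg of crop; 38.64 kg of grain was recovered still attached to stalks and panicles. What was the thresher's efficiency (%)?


eta = (total - unthreshed) / total * 100
    = (3864 - 38.64) / 3864 * 100
    = 3825.36 / 3864 * 100
    = 99%


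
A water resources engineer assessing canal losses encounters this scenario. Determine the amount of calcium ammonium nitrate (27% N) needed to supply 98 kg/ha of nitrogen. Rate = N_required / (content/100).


Rate = N_required / (N_content / 100)
     = 98 / (27 / 100)
     = 98 / 0.27
     = 362.96 kg/ha


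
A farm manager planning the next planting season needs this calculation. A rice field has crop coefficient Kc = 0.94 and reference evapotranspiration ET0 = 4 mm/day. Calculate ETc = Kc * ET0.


ETc = Kc * ET0
    = 0.94 * 4
    = 3.76 mm/day


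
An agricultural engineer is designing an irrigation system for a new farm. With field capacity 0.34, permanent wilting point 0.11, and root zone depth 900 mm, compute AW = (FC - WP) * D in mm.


AW = (FC - WP) * D
   = (0.34 - 0.11) * 900
   = 0.23 * 900
   = 207 mm


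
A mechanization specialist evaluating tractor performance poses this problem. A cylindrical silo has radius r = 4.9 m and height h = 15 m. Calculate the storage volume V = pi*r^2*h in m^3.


V = pi * r^2 * h
  = pi * 4.9^2 * 15
  = pi * 24.01 * 15
  = 1131.44 m^3


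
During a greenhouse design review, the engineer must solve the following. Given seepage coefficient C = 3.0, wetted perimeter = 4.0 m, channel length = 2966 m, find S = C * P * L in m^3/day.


S = C * P * L
  = 3.0 * 4.0 * 2966
  = 35592 m^3/day


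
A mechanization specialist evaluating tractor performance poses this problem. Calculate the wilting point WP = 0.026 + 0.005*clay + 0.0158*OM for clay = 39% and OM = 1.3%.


WP = 0.026 + 0.005*39 + 0.0158*1.3
   = 0.026 + 0.1950 + 0.0205
   = 0.2415


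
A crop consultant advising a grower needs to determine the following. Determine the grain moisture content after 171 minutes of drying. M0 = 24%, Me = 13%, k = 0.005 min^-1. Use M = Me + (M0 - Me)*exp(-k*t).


M = Me + (M0 - Me) * e^(-k*t)
  = 13 + (24 - 13) * e^(-0.005*171)
  = 13 + 11 * e^(-0.855)
  = 13 + 11 * 0.42528
  = 13 + 4.6781
  = 17.68%


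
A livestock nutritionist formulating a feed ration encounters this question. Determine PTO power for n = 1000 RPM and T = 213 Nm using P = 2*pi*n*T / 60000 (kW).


P = 2*pi*n*T / 60000
  = 2*pi * 1000 * 213 / 60000
  = 1338318.47 / 60000
  = 22.31 kW


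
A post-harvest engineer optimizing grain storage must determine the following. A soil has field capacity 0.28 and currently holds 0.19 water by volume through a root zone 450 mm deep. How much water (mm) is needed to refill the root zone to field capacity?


SMD = (FC - theta) * D
    = (0.28 - 0.19) * 450
    = 0.090 * 450
    = 40.50 mm


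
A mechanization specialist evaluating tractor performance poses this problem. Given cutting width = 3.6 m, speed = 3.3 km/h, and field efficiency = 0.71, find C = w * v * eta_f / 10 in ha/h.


C = w * v * eta_f / 10
  = 3.6 * 3.3 * 0.71 / 10
  = 8.43 / 10
  = 0.84 ha/h


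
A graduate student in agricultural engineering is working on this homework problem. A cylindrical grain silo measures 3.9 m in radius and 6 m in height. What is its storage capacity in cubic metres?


V = pi * r^2 * h
  = pi * 3.9^2 * 6
  = pi * 15.21 * 6
  = 286.70 m^3


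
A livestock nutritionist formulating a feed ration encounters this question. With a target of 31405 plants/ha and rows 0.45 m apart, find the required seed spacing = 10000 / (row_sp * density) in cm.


spacing = 10000 / (row_sp * density)
        = 10000 / (0.45 * 31405)
        = 10000 / 14132.25
        = 0.70760 m = 70.76 cm


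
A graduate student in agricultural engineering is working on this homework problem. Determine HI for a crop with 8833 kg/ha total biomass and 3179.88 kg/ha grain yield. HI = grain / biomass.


HI = grain_yield / biomass
   = 3179.88 / 8833
   = 0.36


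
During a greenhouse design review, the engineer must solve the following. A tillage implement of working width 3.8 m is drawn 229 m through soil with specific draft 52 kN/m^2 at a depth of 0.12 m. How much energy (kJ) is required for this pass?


E = k * d * w * L
  = 52 * 0.12 * 3.8 * 229
  = 5430.05 kJ


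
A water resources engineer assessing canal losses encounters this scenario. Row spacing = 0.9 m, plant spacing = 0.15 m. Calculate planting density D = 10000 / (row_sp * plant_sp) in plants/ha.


D = 10000 / (row_sp * plant_sp)
  = 10000 / (0.9 * 0.15)
  = 10000 / 0.1350
  = 74074.07 plants/ha


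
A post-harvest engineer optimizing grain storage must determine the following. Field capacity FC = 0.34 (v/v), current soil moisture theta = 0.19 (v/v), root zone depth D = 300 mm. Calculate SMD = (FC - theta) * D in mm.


SMD = (FC - theta) * D
    = (0.34 - 0.19) * 300
    = 0.150 * 300
    = 45 mm


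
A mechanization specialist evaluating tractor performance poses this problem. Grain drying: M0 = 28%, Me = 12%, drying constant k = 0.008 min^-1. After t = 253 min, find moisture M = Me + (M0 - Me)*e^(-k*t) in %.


M = Me + (M0 - Me) * e^(-k*t)
  = 12 + (28 - 12) * e^(-0.008*253)
  = 12 + 16 * e^(-2.024)
  = 12 + 16 * 0.13213
  = 12 + 2.1140
  = 14.11%


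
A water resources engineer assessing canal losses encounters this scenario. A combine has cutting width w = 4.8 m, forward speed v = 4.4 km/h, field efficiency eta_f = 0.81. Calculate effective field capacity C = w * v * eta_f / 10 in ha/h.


C = w * v * eta_f / 10
  = 4.8 * 4.4 * 0.81 / 10
  = 17.11 / 10
  = 1.71 ha/h


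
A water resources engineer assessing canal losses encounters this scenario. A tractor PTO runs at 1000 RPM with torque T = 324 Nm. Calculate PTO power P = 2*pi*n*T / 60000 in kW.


P = 2*pi*n*T / 60000
  = 2*pi * 1000 * 324 / 60000
  = 2035752.04 / 60000
  = 33.93 kW


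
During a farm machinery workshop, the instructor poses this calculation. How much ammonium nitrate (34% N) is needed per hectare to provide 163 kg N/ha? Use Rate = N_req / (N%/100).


Rate = N_required / (N_content / 100)
     = 163 / (34 / 100)
     = 163 / 0.34
     = 479.41 kg/ha


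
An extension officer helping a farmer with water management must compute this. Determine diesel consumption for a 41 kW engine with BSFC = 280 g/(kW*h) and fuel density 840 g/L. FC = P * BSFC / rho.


FC = P * BSFC / rho_fuel
   = 41 * 280 / 840
   = 11480 / 840
   = 13.67 L/h


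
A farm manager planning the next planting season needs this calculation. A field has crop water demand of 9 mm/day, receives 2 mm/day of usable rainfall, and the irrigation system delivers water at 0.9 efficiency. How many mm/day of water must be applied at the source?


IWR = (ETc - Pe) / Ea
    = (9 - 2) / 0.9
    = 7 / 0.9
    = 7.78 mm/day


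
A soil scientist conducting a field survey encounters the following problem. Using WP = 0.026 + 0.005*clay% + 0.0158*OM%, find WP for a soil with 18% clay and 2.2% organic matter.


WP = 0.026 + 0.005*18 + 0.0158*2.2
   = 0.026 + 0.0900 + 0.0348
   = 0.1508


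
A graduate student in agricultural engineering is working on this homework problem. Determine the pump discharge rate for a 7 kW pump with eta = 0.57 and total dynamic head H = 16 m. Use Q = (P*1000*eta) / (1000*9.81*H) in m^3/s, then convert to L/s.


Q = (P * 1000 * eta) / (rho * g * H)
  = (7 * 1000 * 0.57) / (1000 * 9.81 * 16)
  = 3990 / 156960
  = 0.02542 m^3/s = 25.42 L/s


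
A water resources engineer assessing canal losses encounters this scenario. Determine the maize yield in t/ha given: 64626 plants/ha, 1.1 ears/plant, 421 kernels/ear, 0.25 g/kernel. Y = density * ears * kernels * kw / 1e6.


Y = density * ears * kernels * kw
  = 64626 * 1.1 * 421 * 0.25 g/ha
  = 7482075.15 g/ha
  = 7482.08 kg/ha = 7.48 t/ha


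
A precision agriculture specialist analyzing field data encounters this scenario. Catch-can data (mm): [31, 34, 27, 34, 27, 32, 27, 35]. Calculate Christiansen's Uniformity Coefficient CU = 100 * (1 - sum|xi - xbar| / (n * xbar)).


xbar = 247 / 8 = 30.875
sum|xi - xbar| = 23.250
CU = 100 * (1 - 23.250 / (8 * 30.875))
   = 100 * (1 - 0.0941)
   = 90.59%


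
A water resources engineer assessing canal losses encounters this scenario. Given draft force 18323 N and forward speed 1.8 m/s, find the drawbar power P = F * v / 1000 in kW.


P = F * v / 1000
  = 18323 * 1.8 / 1000
  = 32981.40 / 1000
  = 32.98 kW


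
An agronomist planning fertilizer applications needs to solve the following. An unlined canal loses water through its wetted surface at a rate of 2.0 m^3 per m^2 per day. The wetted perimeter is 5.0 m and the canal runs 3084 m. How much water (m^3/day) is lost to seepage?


S = C * P * L
  = 2.0 * 5.0 * 3084
  = 30840 m^3/day


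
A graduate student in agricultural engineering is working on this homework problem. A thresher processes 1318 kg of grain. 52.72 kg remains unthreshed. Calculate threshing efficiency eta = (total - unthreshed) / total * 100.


eta = (total - unthreshed) / total * 100
    = (1318 - 52.72) / 1318 * 100
    = 1265.28 / 1318 * 100
    = 96%


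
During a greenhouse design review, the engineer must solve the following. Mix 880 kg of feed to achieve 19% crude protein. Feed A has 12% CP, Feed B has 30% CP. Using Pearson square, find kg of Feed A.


parts_A = CP_b - target = 30 - 19 = 11
parts_B = target - CP_a = 19 - 12 = 7
total_parts = 11 + 7 = 18
Feed A = 880 * 11 / 18 = 537.78 kg
Feed B = 880 * 7 / 18 = 342.22 kg

537.78 kg


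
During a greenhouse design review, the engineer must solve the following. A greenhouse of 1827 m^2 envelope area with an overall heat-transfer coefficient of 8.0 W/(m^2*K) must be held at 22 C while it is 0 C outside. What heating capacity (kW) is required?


dT = 22 - (0) = 22 K
Q = U * A * dT
  = 8.0 * 1827 * 22
  = 321552 W = 321.55 kW


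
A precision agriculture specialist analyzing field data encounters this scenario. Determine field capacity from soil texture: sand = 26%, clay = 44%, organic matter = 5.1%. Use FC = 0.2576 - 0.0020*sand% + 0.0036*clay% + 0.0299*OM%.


FC = 0.2576 - 0.0020*26 + 0.0036*44 + 0.0299*5.1
   = 0.2576 - 0.0520 + 0.1584 + 0.1525
   = 0.5165


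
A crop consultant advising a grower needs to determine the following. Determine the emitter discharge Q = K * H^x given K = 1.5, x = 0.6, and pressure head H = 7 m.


Q = K * H^x
  = 1.5 * 7^0.6
  = 1.5 * 3.2141
  = 4.82 L/h


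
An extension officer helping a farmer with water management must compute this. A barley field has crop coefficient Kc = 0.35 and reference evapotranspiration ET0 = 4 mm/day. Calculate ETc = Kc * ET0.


ETc = Kc * ET0
    = 0.35 * 4
    = 1.40 mm/day


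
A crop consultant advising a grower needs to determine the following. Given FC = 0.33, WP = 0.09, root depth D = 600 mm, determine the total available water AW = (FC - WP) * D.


AW = (FC - WP) * D
   = (0.33 - 0.09) * 600
   = 0.24 * 600
   = 144 mm


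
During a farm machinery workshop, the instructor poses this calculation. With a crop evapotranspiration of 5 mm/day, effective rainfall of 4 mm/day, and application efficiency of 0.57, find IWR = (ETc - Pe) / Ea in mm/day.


IWR = (ETc - Pe) / Ea
    = (5 - 4) / 0.57
    = 1 / 0.57
    = 1.75 mm/day


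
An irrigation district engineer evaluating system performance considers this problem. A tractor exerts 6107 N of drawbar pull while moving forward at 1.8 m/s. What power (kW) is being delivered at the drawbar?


P = F * v / 1000
  = 6107 * 1.8 / 1000
  = 10992.60 / 1000
  = 10.99 kW


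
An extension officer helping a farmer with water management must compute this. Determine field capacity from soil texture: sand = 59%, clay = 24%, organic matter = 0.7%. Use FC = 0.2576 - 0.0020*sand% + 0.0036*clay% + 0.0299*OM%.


FC = 0.2576 - 0.0020*59 + 0.0036*24 + 0.0299*0.7
   = 0.2576 - 0.1180 + 0.0864 + 0.0209
   = 0.2469


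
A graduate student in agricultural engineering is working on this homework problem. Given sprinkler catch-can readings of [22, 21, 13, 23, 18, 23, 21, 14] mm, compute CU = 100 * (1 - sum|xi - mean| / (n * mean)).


xbar = 155 / 8 = 19.375
sum|xi - xbar| = 26.250
CU = 100 * (1 - 26.250 / (8 * 19.375))
   = 100 * (1 - 0.1694)
   = 83.06%


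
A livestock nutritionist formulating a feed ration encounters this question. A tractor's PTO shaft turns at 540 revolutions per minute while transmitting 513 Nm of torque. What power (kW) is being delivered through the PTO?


P = 2*pi*n*T / 60000
  = 2*pi * 540 * 513 / 60000
  = 1740567.99 / 60000
  = 29.01 kW


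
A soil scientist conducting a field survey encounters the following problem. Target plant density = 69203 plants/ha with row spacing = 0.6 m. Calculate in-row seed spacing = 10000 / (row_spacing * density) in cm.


spacing = 10000 / (row_sp * density)
        = 10000 / (0.6 * 69203)
        = 10000 / 41521.80
        = 0.24084 m = 24.08 cm


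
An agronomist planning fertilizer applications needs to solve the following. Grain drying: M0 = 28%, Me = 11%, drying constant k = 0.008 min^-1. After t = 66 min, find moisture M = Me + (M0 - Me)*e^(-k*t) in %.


M = Me + (M0 - Me) * e^(-k*t)
  = 11 + (28 - 11) * e^(-0.008*66)
  = 11 + 17 * e^(-0.528)
  = 11 + 17 * 0.58978
  = 11 + 10.0263
  = 21.03%


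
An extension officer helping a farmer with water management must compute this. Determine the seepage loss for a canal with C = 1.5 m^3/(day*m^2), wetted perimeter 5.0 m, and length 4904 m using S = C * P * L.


S = C * P * L
  = 1.5 * 5.0 * 4904
  = 36780 m^3/day


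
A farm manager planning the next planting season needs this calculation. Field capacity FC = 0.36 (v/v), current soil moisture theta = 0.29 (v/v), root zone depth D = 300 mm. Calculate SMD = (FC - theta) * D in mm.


SMD = (FC - theta) * D
    = (0.36 - 0.29) * 300
    = 0.070 * 300
    = 21 mm


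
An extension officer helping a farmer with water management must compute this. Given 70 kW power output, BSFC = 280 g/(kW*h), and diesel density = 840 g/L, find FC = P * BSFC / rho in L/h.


FC = P * BSFC / rho_fuel
   = 70 * 280 / 840
   = 19600 / 840
   = 23.33 L/h


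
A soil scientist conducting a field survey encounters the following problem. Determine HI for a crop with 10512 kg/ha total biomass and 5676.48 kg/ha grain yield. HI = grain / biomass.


HI = grain_yield / biomass
   = 5676.48 / 10512
   = 0.54


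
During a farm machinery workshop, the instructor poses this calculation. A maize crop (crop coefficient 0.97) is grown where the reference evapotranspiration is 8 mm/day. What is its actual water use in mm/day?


ETc = Kc * ET0
    = 0.97 * 8
    = 7.76 mm/day


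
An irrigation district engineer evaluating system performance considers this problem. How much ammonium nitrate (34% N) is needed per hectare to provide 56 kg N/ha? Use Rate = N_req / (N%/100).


Rate = N_required / (N_content / 100)
     = 56 / (34 / 100)
     = 56 / 0.34
     = 164.71 kg/ha


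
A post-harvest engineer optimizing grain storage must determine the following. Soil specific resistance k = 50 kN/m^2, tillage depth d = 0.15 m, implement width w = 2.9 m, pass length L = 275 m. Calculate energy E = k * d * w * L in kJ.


E = k * d * w * L
  = 50 * 0.15 * 2.9 * 275
  = 5981.25 kJ


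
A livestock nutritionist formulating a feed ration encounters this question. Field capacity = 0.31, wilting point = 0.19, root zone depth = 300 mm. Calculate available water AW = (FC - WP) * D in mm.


AW = (FC - WP) * D
   = (0.31 - 0.19) * 300
   = 0.12 * 300
   = 36 mm


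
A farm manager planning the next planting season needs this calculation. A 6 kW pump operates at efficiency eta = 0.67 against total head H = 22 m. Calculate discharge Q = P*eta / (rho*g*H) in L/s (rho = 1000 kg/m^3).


Q = (P * 1000 * eta) / (rho * g * H)
  = (6 * 1000 * 0.67) / (1000 * 9.81 * 22)
  = 4020 / 215820
  = 0.01863 m^3/s = 18.63 L/s


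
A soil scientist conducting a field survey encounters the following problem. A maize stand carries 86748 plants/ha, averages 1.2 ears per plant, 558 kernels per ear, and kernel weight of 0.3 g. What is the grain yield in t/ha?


Y = density * ears * kernels * kw
  = 86748 * 1.2 * 558 * 0.3 g/ha
  = 17425938.24 g/ha
  = 17425.94 kg/ha = 17.43 t/ha


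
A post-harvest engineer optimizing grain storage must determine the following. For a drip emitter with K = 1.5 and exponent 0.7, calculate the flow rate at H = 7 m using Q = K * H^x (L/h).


Q = K * H^x
  = 1.5 * 7^0.7
  = 1.5 * 3.9045
  = 5.86 L/h


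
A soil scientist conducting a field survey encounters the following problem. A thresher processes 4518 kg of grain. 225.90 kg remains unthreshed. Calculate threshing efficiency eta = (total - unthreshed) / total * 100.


eta = (total - unthreshed) / total * 100
    = (4518 - 225.90) / 4518 * 100
    = 4292.10 / 4518 * 100
    = 95%


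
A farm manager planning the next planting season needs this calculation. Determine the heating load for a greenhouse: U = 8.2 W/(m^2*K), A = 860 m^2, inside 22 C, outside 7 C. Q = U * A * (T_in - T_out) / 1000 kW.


dT = 22 - (7) = 15 K
Q = U * A * dT
  = 8.2 * 860 * 15
  = 105780 W = 105.78 kW


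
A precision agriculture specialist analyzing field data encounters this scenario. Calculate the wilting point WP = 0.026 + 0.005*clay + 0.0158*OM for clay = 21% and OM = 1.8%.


WP = 0.026 + 0.005*21 + 0.0158*1.8
   = 0.026 + 0.1050 + 0.0284
   = 0.1594


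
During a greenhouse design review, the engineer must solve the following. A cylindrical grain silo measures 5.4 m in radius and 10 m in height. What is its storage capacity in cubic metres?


V = pi * r^2 * h
  = pi * 5.4^2 * 10
  = pi * 29.16 * 10
  = 916.09 m^3


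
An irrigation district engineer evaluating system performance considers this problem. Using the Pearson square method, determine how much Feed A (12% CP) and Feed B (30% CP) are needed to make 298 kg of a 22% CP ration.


parts_A = CP_b - target = 30 - 22 = 8
parts_B = target - CP_a = 22 - 12 = 10
total_parts = 8 + 10 = 18
Feed A = 298 * 8 / 18 = 132.44 kg
Feed B = 298 * 10 / 18 = 165.56 kg

132.44 kg


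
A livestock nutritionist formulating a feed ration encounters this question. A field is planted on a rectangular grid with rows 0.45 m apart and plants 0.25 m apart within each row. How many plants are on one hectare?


D = 10000 / (row_sp * plant_sp)
  = 10000 / (0.45 * 0.25)
  = 10000 / 0.1125
  = 88888.89 plants/ha


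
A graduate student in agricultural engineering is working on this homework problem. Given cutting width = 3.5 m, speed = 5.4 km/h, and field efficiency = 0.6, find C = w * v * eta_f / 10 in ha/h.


C = w * v * eta_f / 10
  = 3.5 * 5.4 * 0.6 / 10
  = 11.34 / 10
  = 1.13 ha/h


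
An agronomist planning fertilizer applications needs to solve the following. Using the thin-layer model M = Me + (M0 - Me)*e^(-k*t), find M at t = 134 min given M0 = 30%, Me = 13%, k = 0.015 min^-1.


M = Me + (M0 - Me) * e^(-k*t)
  = 13 + (30 - 13) * e^(-0.015*134)
  = 13 + 17 * e^(-2.010)
  = 13 + 17 * 0.13399
  = 13 + 2.2778
  = 15.28%


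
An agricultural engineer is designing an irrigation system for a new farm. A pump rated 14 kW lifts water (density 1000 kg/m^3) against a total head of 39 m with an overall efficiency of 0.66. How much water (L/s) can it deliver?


Q = (P * 1000 * eta) / (rho * g * H)
  = (14 * 1000 * 0.66) / (1000 * 9.81 * 39)
  = 9240 / 382590
  = 0.02415 m^3/s = 24.15 L/s


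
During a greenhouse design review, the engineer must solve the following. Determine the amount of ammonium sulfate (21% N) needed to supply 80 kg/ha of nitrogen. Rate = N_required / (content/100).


Rate = N_required / (N_content / 100)
     = 80 / (21 / 100)
     = 80 / 0.21
     = 380.95 kg/ha


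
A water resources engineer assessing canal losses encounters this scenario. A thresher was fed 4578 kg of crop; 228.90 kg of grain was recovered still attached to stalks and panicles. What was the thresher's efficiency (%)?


eta = (total - unthreshed) / total * 100
    = (4578 - 228.90) / 4578 * 100
    = 4349.10 / 4578 * 100
    = 95%


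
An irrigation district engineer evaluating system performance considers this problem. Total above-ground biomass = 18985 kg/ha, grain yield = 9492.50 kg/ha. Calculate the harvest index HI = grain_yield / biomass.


HI = grain_yield / biomass
   = 9492.50 / 18985
   = 0.50


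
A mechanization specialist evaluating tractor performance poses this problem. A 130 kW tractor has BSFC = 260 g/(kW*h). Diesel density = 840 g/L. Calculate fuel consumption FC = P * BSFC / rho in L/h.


FC = P * BSFC / rho_fuel
   = 130 * 260 / 840
   = 33800 / 840
   = 40.24 L/h


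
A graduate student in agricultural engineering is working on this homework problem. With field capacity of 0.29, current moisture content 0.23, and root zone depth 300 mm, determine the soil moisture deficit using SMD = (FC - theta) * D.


SMD = (FC - theta) * D
    = (0.29 - 0.23) * 300
    = 0.060 * 300
    = 18 mm


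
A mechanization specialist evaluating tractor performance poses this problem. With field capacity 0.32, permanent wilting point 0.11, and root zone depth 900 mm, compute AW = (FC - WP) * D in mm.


AW = (FC - WP) * D
   = (0.32 - 0.11) * 900
   = 0.21 * 900
   = 189 mm


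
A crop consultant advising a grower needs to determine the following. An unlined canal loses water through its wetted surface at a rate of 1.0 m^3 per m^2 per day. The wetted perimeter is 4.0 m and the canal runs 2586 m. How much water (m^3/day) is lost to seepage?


S = C * P * L
  = 1.0 * 4.0 * 2586
  = 10344 m^3/day


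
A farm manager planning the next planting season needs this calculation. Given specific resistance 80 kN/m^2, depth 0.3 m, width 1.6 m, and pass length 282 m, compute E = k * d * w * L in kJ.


E = k * d * w * L
  = 80 * 0.3 * 1.6 * 282
  = 10828.80 kJ


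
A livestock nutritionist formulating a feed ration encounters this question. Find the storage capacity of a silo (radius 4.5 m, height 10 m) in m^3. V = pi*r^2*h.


V = pi * r^2 * h
  = pi * 4.5^2 * 10
  = pi * 20.25 * 10
  = 636.17 m^3


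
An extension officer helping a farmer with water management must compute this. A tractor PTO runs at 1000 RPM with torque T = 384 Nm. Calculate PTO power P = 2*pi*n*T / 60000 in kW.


P = 2*pi*n*T / 60000
  = 2*pi * 1000 * 384 / 60000
  = 2412743.16 / 60000
  = 40.21 kW


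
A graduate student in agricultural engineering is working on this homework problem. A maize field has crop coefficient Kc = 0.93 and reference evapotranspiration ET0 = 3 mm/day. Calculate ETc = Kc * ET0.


ETc = Kc * ET0
    = 0.93 * 3
    = 2.79 mm/day


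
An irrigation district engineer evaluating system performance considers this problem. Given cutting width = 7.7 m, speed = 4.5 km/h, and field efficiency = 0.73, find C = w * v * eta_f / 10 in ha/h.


C = w * v * eta_f / 10
  = 7.7 * 4.5 * 0.73 / 10
  = 25.29 / 10
  = 2.53 ha/h


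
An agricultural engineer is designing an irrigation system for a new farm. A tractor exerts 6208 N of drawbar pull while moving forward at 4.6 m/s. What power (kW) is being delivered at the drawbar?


P = F * v / 1000
  = 6208 * 4.6 / 1000
  = 28556.80 / 1000
  = 28.56 kW


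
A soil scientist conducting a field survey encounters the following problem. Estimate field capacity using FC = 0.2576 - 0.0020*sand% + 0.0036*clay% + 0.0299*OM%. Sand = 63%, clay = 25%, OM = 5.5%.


FC = 0.2576 - 0.0020*63 + 0.0036*25 + 0.0299*5.5
   = 0.2576 - 0.1260 + 0.0900 + 0.1645
   = 0.3861


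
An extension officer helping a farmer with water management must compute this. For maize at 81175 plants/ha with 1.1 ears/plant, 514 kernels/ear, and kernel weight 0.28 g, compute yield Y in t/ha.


Y = density * ears * kernels * kw
  = 81175 * 1.1 * 514 * 0.28 g/ha
  = 12850976.60 g/ha
  = 12850.98 kg/ha = 12.85 t/ha


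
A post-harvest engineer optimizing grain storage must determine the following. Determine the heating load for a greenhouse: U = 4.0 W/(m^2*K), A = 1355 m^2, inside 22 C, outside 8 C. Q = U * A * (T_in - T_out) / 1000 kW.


dT = 22 - (8) = 14 K
Q = U * A * dT
  = 4.0 * 1355 * 14
  = 75880 W = 75.88 kW


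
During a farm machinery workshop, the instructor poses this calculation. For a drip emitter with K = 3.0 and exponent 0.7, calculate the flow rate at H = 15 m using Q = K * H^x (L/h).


Q = K * H^x
  = 3.0 * 15^0.7
  = 3.0 * 6.6568
  = 19.97 L/h


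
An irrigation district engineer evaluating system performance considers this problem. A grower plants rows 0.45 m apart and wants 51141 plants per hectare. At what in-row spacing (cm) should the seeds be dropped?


spacing = 10000 / (row_sp * density)
        = 10000 / (0.45 * 51141)
        = 10000 / 23013.45
        = 0.43453 m = 43.45 cm


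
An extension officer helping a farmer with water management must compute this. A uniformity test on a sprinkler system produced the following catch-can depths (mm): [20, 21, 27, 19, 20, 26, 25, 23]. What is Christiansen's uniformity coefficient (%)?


xbar = 181 / 8 = 22.625
sum|xi - xbar| = 21
CU = 100 * (1 - 21 / (8 * 22.625))
   = 100 * (1 - 0.1160)
   = 88.40%


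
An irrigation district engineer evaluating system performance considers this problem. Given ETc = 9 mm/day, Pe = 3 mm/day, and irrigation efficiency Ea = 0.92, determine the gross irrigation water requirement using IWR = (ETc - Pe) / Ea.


IWR = (ETc - Pe) / Ea
    = (9 - 3) / 0.92
    = 6 / 0.92
    = 6.52 mm/day


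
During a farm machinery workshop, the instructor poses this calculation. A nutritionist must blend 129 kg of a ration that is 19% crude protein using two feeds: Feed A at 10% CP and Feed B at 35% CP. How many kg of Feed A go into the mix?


parts_A = CP_b - target = 35 - 19 = 16
parts_B = target - CP_a = 19 - 10 = 9
total_parts = 16 + 9 = 25
Feed A = 129 * 16 / 25 = 82.56 kg
Feed B = 129 * 9 / 25 = 46.44 kg

82.56 kg


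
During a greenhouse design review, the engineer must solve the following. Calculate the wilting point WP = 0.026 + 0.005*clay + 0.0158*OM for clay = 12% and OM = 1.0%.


WP = 0.026 + 0.005*12 + 0.0158*1.0
   = 0.026 + 0.0600 + 0.0158
   = 0.1018


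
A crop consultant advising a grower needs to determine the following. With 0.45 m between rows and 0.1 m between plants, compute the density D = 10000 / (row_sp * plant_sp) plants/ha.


D = 10000 / (row_sp * plant_sp)
  = 10000 / (0.45 * 0.1)
  = 10000 / 0.0450
  = 222222.22 plants/ha


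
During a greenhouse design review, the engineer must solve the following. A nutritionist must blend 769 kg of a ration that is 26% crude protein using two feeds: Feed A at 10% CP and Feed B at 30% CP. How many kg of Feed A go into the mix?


parts_A = CP_b - target = 30 - 26 = 4
parts_B = target - CP_a = 26 - 10 = 16
total_parts = 4 + 16 = 20
Feed A = 769 * 4 / 20 = 153.80 kg
Feed B = 769 * 16 / 20 = 615.20 kg

153.80 kg


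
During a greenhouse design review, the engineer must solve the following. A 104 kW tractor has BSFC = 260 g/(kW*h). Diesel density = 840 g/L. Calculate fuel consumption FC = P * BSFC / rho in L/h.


FC = P * BSFC / rho_fuel
   = 104 * 260 / 840
   = 27040 / 840
   = 32.19 L/h


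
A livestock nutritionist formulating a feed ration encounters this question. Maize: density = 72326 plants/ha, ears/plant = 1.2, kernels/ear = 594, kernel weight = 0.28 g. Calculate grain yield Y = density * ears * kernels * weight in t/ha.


Y = density * ears * kernels * kw
  = 72326 * 1.2 * 594 * 0.28 g/ha
  = 14435112.38 g/ha
  = 14435.11 kg/ha = 14.44 t/ha


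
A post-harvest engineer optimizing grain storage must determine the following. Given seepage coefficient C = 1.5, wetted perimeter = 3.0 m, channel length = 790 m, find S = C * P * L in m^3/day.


S = C * P * L
  = 1.5 * 3.0 * 790
  = 3555 m^3/day


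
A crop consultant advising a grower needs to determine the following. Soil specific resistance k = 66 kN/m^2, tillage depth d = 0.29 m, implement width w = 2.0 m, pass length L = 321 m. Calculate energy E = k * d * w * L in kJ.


E = k * d * w * L
  = 66 * 0.29 * 2.0 * 321
  = 12287.88 kJ


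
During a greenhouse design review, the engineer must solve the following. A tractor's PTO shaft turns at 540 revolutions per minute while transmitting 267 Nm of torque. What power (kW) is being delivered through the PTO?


P = 2*pi*n*T / 60000
  = 2*pi * 540 * 267 / 60000
  = 905909.66 / 60000
  = 15.10 kW


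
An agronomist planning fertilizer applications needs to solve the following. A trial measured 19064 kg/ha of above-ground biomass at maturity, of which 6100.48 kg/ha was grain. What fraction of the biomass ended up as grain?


HI = grain_yield / biomass
   = 6100.48 / 19064
   = 0.32


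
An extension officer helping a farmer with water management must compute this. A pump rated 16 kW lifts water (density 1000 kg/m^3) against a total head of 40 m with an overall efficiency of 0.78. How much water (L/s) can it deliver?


Q = (P * 1000 * eta) / (rho * g * H)
  = (16 * 1000 * 0.78) / (1000 * 9.81 * 40)
  = 12480 / 392400
  = 0.03180 m^3/s = 31.80 L/s


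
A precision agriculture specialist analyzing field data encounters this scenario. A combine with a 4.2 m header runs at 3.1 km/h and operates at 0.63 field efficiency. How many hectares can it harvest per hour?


C = w * v * eta_f / 10
  = 4.2 * 3.1 * 0.63 / 10
  = 8.20 / 10
  = 0.82 ha/h


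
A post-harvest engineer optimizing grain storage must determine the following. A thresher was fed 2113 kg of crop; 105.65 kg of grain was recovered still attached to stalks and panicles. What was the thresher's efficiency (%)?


eta = (total - unthreshed) / total * 100
    = (2113 - 105.65) / 2113 * 100
    = 2007.35 / 2113 * 100
    = 95%


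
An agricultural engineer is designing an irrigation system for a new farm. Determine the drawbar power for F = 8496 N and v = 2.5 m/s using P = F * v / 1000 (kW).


P = F * v / 1000
  = 8496 * 2.5 / 1000
  = 21240 / 1000
  = 21.24 kW


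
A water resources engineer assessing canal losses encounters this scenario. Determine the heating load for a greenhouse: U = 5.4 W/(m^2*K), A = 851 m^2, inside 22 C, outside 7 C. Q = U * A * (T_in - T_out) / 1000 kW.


dT = 22 - (7) = 15 K
Q = U * A * dT
  = 5.4 * 851 * 15
  = 68931 W = 68.93 kW


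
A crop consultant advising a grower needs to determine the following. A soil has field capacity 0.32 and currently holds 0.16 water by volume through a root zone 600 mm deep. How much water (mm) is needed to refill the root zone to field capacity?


SMD = (FC - theta) * D
    = (0.32 - 0.16) * 600
    = 0.160 * 600
    = 96 mm


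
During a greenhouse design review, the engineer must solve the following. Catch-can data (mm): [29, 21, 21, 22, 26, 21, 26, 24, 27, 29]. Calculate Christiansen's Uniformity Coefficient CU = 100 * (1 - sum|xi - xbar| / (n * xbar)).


xbar = 246 / 10 = 24.600
sum|xi - xbar| = 28
CU = 100 * (1 - 28 / (10 * 24.600))
   = 100 * (1 - 0.1138)
   = 88.62%


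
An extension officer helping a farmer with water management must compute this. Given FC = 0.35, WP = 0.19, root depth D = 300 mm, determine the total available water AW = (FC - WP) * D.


AW = (FC - WP) * D
   = (0.35 - 0.19) * 300
   = 0.16 * 300
   = 48 mm


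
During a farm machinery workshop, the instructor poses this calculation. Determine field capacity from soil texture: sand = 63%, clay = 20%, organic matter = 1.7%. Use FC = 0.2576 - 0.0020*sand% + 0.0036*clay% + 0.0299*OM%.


FC = 0.2576 - 0.0020*63 + 0.0036*20 + 0.0299*1.7
   = 0.2576 - 0.1260 + 0.0720 + 0.0508
   = 0.2544


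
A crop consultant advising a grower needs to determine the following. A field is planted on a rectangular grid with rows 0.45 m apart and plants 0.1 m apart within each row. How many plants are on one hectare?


D = 10000 / (row_sp * plant_sp)
  = 10000 / (0.45 * 0.1)
  = 10000 / 0.0450
  = 222222.22 plants/ha


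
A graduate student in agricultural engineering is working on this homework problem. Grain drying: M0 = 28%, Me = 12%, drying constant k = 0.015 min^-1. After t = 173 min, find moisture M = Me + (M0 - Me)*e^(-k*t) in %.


M = Me + (M0 - Me) * e^(-k*t)
  = 12 + (28 - 12) * e^(-0.015*173)
  = 12 + 16 * e^(-2.595)
  = 12 + 16 * 0.07465
  = 12 + 1.1943
  = 13.19%


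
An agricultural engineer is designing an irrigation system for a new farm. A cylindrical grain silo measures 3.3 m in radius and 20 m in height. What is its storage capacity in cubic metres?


V = pi * r^2 * h
  = pi * 3.3^2 * 20
  = pi * 10.89 * 20
  = 684.24 m^3


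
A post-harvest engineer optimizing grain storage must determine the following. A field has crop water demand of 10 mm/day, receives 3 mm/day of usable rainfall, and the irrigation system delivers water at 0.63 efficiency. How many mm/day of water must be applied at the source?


IWR = (ETc - Pe) / Ea
    = (10 - 3) / 0.63
    = 7 / 0.63
    = 11.11 mm/day


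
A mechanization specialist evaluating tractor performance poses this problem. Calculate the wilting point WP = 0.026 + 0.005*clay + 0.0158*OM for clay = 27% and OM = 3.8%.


WP = 0.026 + 0.005*27 + 0.0158*3.8
   = 0.026 + 0.1350 + 0.0600
   = 0.2210


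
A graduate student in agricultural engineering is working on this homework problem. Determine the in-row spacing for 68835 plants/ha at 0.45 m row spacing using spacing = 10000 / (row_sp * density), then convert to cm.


spacing = 10000 / (row_sp * density)
        = 10000 / (0.45 * 68835)
        = 10000 / 30975.75
        = 0.32283 m = 32.28 cm


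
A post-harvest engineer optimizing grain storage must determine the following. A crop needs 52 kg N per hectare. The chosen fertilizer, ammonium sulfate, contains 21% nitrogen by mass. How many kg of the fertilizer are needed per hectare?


Rate = N_required / (N_content / 100)
     = 52 / (21 / 100)
     = 52 / 0.21
     = 247.62 kg/ha


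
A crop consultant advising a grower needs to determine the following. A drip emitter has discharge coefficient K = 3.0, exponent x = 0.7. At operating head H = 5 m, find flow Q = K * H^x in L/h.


Q = K * H^x
  = 3.0 * 5^0.7
  = 3.0 * 3.0852
  = 9.26 L/h


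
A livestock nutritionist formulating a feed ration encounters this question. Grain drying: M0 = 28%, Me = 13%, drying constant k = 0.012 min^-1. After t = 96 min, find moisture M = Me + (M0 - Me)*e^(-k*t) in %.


M = Me + (M0 - Me) * e^(-k*t)
  = 13 + (28 - 13) * e^(-0.012*96)
  = 13 + 15 * e^(-1.152)
  = 13 + 15 * 0.31600
  = 13 + 4.7401
  = 17.74%
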